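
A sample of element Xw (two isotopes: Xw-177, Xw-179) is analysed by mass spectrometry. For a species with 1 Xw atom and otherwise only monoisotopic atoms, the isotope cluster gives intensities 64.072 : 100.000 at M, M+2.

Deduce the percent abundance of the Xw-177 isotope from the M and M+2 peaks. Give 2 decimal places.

39.05%

If p is the fraction of Xw that is Xw-177, then I(M+2)/I(M) = [C(1,1)·p^0·(1−p)] / p^1 = 1·(1−p)/p = 100.000/64.072 = 1.5607
(1−p)/p = 1.5607/1 = 1.5607  ⇒  p = 1/(1 + 1.5607) = 0.3905
Xw-177: 39.05%, Xw-179: 60.95%.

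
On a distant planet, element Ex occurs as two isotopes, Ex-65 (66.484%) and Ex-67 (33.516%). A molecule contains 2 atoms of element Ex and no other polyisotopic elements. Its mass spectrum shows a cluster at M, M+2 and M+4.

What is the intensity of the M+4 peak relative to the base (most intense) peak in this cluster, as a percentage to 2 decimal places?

25.21%

Term probabilities: M 0.4420, M+2 0.4457, M+4 0.1123. Base peak = M+2.
P(M+2) = C(2,1) × 0.66484^1 × 0.33516^1 = 2 × 0.66484 × 0.33516 = 0.445656 (base)
P(M+4) = C(2,2) × 0.66484^0 × 0.33516^2 = 1 × 1.0000 × 0.11233223 = 0.112332
Relative intensity = 0.112332 / 0.445656 × 100 = 25.21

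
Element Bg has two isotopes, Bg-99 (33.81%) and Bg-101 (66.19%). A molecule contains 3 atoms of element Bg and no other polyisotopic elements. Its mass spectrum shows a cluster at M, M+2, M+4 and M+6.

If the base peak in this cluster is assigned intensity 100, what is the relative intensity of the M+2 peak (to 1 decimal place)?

Term probabilities: M 0.0386, M+2 0.2270, M+4 0.4444, M+6 0.2900. Base peak = M+4.
P(M+4) = C(3,2) × 0.3381^1 × 0.6619^2 = 3 × 0.3381 × 0.43811161 = 0.444377 (base)
P(M+2) = C(3,1) × 0.3381^2 × 0.6619^1 = 3 × 0.11431161 × 0.6619 = 0.226989
Relative intensity = 0.226989 / 0.444377 × 100 = 51.1

51.1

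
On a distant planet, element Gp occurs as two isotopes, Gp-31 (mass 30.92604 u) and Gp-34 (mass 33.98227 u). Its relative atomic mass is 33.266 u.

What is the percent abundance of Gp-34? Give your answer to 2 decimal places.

Writing the weighted mean with unknown fraction x of Gp-31:
30.92604·x + 33.98227·(1 − x) = 33.266
(30.92604 − 33.98227)·x = 33.266 − 33.98227
x = -0.71627 / -3.05623 = 0.23436 → 23.44% Gp-31, 76.56% Gp-34.

76.56%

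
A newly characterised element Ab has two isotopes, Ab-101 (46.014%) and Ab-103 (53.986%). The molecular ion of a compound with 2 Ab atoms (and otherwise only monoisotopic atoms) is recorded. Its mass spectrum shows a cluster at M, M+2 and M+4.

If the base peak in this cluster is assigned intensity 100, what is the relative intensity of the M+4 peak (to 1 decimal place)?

58.7

Term probabilities: M 0.2117, M+2 0.4968, M+4 0.2914. Base peak = M+2.
P(M+2) = C(2,1) × 0.46014^1 × 0.53986^1 = 2 × 0.46014 × 0.53986 = 0.496822 (base)
P(M+4) = C(2,2) × 0.46014^0 × 0.53986^2 = 1 × 1.0000 × 0.29144882 = 0.291449
Relative intensity = 0.291449 / 0.496822 × 100 = 58.7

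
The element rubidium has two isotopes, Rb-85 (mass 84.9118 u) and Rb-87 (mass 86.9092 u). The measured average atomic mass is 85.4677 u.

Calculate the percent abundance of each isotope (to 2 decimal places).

Let x be the fractional abundance of Rb-85; then Rb-87 has abundance 1 − x.
84.9118·x + 86.9092·(1 − x) = 85.4677
(84.9118 − 86.9092)·x = 85.4677 − 86.9092
x = -1.4415 / -1.9974 = 0.72169 → 72.17% Rb-85, 27.83% Rb-87.

Rb-85: 72.17%, Rb-87: 27.83%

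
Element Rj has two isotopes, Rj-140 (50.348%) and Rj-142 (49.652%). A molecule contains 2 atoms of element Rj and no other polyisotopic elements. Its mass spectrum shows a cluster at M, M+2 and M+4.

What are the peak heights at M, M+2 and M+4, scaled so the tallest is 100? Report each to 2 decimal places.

Each Rj atom is independently Rj-140 (p = 0.50348) or Rj-142 (q = 0.49652); the cluster is the binomial expansion (p + q)^2.
P(M) = 0.50348^2 = 0.253492
P(M+2) = 2 × 0.50348^1 × 0.49652^1 = 0.499976
P(M+4) = 0.49652^2 = 0.246532
The M+2 peak is largest (0.499976); scaling to 100 gives 50.70 : 100.00 : 49.31.

50.70 : 100.00 : 49.31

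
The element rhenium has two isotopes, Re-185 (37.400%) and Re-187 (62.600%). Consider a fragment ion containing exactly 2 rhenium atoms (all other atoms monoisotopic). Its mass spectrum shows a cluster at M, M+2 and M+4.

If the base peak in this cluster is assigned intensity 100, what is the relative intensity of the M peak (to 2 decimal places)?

Term probabilities: M 0.1399, M+2 0.4682, M+4 0.3919. Base peak = M+2.
P(M+2) = C(2,1) × 0.37400^1 × 0.62600^1 = 2 × 0.3740 × 0.6260 = 0.468248 (base)
P(M) = C(2,0) × 0.37400^2 × 0.62600^0 = 1 × 0.139876 × 1.0000 = 0.139876
Relative intensity = 0.139876 / 0.468248 × 100 = 29.87

29.87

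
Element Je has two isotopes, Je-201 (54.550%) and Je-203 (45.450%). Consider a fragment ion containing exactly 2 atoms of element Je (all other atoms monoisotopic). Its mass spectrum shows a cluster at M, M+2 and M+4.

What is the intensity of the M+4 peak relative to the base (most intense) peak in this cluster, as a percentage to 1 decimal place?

41.7%

Binomial terms of (0.54550 + 0.45450)^2: M 0.2976, M+2 0.4959, M+4 0.2066 → M+2 is the base peak.
P(M+2) = C(2,1) × 0.54550^1 × 0.45450^1 = 2 × 0.5455 × 0.4545 = 0.495860 (base)
P(M+4) = C(2,2) × 0.54550^0 × 0.45450^2 = 1 × 1.0000 × 0.20657025 = 0.206570
Relative intensity = 0.206570 / 0.495860 × 100 = 41.7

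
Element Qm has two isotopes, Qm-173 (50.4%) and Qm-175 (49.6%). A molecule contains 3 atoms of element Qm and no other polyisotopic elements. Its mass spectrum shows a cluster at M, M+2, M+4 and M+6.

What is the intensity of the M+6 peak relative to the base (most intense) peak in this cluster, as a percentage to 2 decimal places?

32.28%

Term probabilities: M 0.1280, M+2 0.3780, M+4 0.3720, M+6 0.1220. Base peak = M+2.
P(M+2) = C(3,1) × 0.504^2 × 0.496^1 = 3 × 0.254016 × 0.4960 = 0.377976 (base)
P(M+6) = C(3,3) × 0.504^0 × 0.496^3 = 1 × 1.0000 × 0.12202394 = 0.122024
Relative intensity = 0.122024 / 0.377976 × 100 = 32.28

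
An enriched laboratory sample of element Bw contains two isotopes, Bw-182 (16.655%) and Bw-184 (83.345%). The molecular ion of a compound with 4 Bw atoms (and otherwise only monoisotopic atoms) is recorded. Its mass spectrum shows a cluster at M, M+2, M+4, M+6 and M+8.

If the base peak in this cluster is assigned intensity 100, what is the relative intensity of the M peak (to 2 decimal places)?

(0.16655 + 0.83345)^4 gives M 0.0008, M+2 0.0154, M+4 0.1156, M+6 0.3857, M+8 0.4825; the largest is M+8.
P(M+8) = C(4,4) × 0.16655^0 × 0.83345^4 = 1 × 1.0000 × 0.4825232 = 0.482523 (base)
P(M) = C(4,0) × 0.16655^4 × 0.83345^0 = 1 × 0.00076945 × 1.0000 = 0.000769
Relative intensity = 0.000769 / 0.482523 × 100 = 0.16

0.16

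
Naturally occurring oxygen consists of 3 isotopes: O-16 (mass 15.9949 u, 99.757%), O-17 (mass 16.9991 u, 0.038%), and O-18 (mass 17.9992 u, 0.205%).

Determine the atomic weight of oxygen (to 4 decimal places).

15.9994 u

Ar = Σ fᵢ·mᵢ = 0.99757 × 15.9949 + 0.00038 × 16.9991 + 0.00205 × 17.9992
= 15.95603 + 0.00646 + 0.03690 = 15.99939 u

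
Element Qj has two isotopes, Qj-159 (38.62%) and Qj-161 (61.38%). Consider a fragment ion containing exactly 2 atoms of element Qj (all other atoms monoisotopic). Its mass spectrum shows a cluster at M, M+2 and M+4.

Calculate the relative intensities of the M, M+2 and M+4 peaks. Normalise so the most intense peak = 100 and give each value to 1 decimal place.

31.5 : 100.0 : 79.5

Expanding (0.3862 + 0.6138)^2:
P(M) = 0.3862^2 = 0.149150
P(M+2) = 2 × 0.3862^1 × 0.6138^1 = 0.474099
P(M+4) = 0.6138^2 = 0.376750
The M+2 peak is largest (0.474099); scaling to 100 gives 31.5 : 100.0 : 79.5.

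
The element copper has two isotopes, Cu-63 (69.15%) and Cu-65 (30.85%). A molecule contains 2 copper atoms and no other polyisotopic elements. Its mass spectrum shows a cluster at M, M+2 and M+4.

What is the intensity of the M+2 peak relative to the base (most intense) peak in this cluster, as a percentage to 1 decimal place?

Binomial terms of (0.6915 + 0.3085)^2: M 0.4782, M+2 0.4267, M+4 0.0952 → M is the base peak.
P(M) = C(2,0) × 0.6915^2 × 0.3085^0 = 1 × 0.47817225 × 1.0000 = 0.478172 (base)
P(M+2) = C(2,1) × 0.6915^1 × 0.3085^1 = 2 × 0.6915 × 0.3085 = 0.426656
Relative intensity = 0.426656 / 0.478172 × 100 = 89.2

89.2%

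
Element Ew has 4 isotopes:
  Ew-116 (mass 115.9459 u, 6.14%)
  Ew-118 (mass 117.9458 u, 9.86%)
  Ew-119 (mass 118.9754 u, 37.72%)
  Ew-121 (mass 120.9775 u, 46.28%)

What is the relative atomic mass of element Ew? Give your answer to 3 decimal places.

119.614 u

Average mass = Σ (abundance × isotope mass) = 0.0614 × 115.9459 + 0.0986 × 117.9458 + 0.3772 × 118.9754 + 0.4628 × 120.9775
= 7.11908 + 11.62946 + 44.87752 + 55.98839 = 119.61445 u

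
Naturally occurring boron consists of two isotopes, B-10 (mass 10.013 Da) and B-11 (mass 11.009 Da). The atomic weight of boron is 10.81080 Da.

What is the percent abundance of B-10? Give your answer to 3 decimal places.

With x = fraction of B-10 (so B-11 is 1 − x):
10.013·x + 11.009·(1 − x) = 10.81080
(10.013 − 11.009)·x = 10.81080 − 11.009
x = -0.19820 / -0.996 = 0.19900 → 19.900% B-10, 80.100% B-11.

19.900%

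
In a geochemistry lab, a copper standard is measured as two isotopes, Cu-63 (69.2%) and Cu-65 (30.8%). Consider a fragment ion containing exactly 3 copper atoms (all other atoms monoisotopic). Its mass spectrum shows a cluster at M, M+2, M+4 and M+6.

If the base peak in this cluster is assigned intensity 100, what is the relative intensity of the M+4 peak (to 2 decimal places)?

Binomial terms of (0.692 + 0.308)^3: M 0.3314, M+2 0.4425, M+4 0.1969, M+6 0.0292 → M+2 is the base peak.
P(M+2) = C(3,1) × 0.692^2 × 0.308^1 = 3 × 0.478864 × 0.3080 = 0.442470 (base)
P(M+4) = C(3,2) × 0.692^1 × 0.308^2 = 3 × 0.6920 × 0.094864 = 0.196938
Relative intensity = 0.196938 / 0.442470 × 100 = 44.51

44.51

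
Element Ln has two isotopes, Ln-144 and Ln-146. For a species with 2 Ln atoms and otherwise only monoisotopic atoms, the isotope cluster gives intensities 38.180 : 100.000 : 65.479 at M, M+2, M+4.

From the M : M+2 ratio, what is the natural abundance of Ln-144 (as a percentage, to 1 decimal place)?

43.3%

Write p for the Ln-144 fraction. I(M+2)/I(M) = [C(2,1)·p^1·(1−p)] / p^2 = 2·(1−p)/p = 100.000/38.180 = 2.6192
(1−p)/p = 2.6192/2 = 1.3096  ⇒  p = 1/(1 + 1.3096) = 0.4330
Ln-144: 43.3%, Ln-146: 56.7%.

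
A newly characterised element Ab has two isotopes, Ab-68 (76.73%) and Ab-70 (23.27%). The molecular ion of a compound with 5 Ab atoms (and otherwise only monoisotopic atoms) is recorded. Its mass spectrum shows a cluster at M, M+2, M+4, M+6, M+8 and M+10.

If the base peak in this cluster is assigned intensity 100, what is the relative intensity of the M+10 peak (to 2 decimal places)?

0.17

Term probabilities: M 0.2660, M+2 0.4033, M+4 0.2446, M+6 0.0742, M+8 0.0112, M+10 0.0007. Base peak = M+2.
P(M+2) = C(5,1) × 0.7673^4 × 0.2327^1 = 5 × 0.34662573 × 0.2327 = 0.403299 (base)
P(M+10) = C(5,5) × 0.7673^0 × 0.2327^5 = 1 × 1.0000 × 0.00068231 = 0.000682
Relative intensity = 0.000682 / 0.403299 × 100 = 0.17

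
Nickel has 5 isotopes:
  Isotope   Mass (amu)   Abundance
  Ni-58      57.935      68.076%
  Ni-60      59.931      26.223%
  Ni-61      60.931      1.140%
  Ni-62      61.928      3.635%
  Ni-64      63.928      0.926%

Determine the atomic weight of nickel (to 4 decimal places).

The abundance-weighted mean is 0.68076 × 57.935 + 0.26223 × 59.931 + 0.01140 × 60.931 + 0.03635 × 61.928 + 0.00926 × 63.928
= 39.43983 + 15.71571 + 0.69461 + 2.25108 + 0.59197 = 58.69320 amu

58.6932 amu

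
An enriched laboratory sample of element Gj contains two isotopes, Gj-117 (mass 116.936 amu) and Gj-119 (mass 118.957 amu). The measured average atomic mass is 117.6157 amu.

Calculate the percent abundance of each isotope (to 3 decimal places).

Gj-117: 66.368%, Gj-119: 33.632%

Let x be the fractional abundance of Gj-117; then Gj-119 has abundance 1 − x.
116.936·x + 118.957·(1 − x) = 117.6157
(116.936 − 118.957)·x = 117.6157 − 118.957
x = -1.3413 / -2.021 = 0.66368 → 66.368% Gj-117, 33.632% Gj-119.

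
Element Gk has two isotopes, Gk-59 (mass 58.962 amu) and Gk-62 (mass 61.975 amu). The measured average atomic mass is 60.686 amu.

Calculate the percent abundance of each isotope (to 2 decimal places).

Gk-59: 42.78%, Gk-62: 57.22%

With x = fraction of Gk-59 (so Gk-62 is 1 − x):
58.962·x + 61.975·(1 − x) = 60.686
(58.962 − 61.975)·x = 60.686 − 61.975
x = -1.289 / -3.013 = 0.42781 → 42.78% Gk-59, 57.22% Gk-62.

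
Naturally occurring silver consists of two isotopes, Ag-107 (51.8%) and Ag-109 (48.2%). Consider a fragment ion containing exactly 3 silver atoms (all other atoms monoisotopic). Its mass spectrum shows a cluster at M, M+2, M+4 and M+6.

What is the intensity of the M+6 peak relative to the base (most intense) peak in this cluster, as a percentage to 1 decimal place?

Term probabilities: M 0.1390, M+2 0.3880, M+4 0.3610, M+6 0.1120. Base peak = M+2.
P(M+2) = C(3,1) × 0.518^2 × 0.482^1 = 3 × 0.268324 × 0.4820 = 0.387997 (base)
P(M+6) = C(3,3) × 0.518^0 × 0.482^3 = 1 × 1.0000 × 0.11198017 = 0.111980
Relative intensity = 0.111980 / 0.387997 × 100 = 28.9

28.9%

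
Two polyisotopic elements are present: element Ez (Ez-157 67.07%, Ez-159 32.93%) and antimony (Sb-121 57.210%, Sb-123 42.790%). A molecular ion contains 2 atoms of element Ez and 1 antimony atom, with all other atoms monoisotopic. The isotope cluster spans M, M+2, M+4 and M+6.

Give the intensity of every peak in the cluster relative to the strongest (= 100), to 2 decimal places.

57.81 : 100.00 : 56.39 : 10.42

Element Ez pattern (n=2): 0.44983849 : 0.44172302 : 0.10843849
Antimony pattern (n=1): 0.5721 : 0.4279
Convolve the two distributions (both contribute in 2-u steps):
  M: 0.44983849×0.5721 = 0.257353
  M+2: 0.44983849×0.4279 + 0.44172302×0.5721 = 0.445196
  M+4: 0.44172302×0.4279 + 0.10843849×0.5721 = 0.251051
  M+6: 0.10843849×0.4279 = 0.046401
Scale to base peak (0.445196) = 100: 57.81 : 100.00 : 56.39 : 10.42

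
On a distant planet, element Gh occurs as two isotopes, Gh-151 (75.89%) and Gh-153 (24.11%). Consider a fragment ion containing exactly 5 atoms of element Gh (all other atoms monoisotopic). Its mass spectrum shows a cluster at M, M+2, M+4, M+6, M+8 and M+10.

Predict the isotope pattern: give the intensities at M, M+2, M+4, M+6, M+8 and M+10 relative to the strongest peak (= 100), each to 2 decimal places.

The 5 Gh atoms are independent, so intensities follow the terms of (0.7589 + 0.2411)^5.
P(M) = 0.7589^5 = 0.251723
P(M+2) = 5 × 0.7589^4 × 0.2411^1 = 0.399858
P(M+4) = 10 × 0.7589^3 × 0.2411^2 = 0.254067
P(M+6) = 10 × 0.7589^2 × 0.2411^3 = 0.080716
P(M+8) = 5 × 0.7589^1 × 0.2411^4 = 0.012822
P(M+10) = 0.2411^5 = 0.000815
The M+2 peak is largest (0.399858); scaling to 100 gives 62.95 : 100.00 : 63.54 : 20.19 : 3.21 : 0.20.

62.95 : 100.00 : 63.54 : 20.19 : 3.21 : 0.20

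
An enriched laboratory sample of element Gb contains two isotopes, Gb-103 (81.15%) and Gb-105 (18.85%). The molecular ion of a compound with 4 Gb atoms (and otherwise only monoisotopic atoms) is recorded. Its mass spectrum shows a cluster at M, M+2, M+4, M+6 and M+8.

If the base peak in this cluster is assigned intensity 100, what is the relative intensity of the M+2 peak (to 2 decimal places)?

Binomial terms of (0.8115 + 0.1885)^4: M 0.4337, M+2 0.4029, M+4 0.1404, M+6 0.0217, M+8 0.0013 → M is the base peak.
P(M) = C(4,0) × 0.8115^4 × 0.1885^0 = 1 × 0.43366472 × 1.0000 = 0.433665 (base)
P(M+2) = C(4,1) × 0.8115^3 × 0.1885^1 = 4 × 0.53439892 × 0.1885 = 0.402937
Relative intensity = 0.402937 / 0.433665 × 100 = 92.91

92.91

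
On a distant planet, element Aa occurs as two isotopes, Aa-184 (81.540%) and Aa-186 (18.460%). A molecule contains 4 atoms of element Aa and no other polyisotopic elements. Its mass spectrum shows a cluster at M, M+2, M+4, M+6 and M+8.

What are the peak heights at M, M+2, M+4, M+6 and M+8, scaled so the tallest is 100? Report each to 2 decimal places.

100.00 : 90.56 : 30.75 : 4.64 : 0.26

The 4 Aa atoms are independent, so intensities follow the terms of (0.81540 + 0.18460)^4.
P(M) = 0.81540^4 = 0.442062
P(M+2) = 4 × 0.81540^3 × 0.18460^1 = 0.400317
P(M+4) = 6 × 0.81540^2 × 0.18460^2 = 0.135943
P(M+6) = 4 × 0.81540^1 × 0.18460^3 = 0.020518
P(M+8) = 0.18460^4 = 0.001161
The M peak is largest (0.442062); scaling to 100 gives 100.00 : 90.56 : 30.75 : 4.64 : 0.26.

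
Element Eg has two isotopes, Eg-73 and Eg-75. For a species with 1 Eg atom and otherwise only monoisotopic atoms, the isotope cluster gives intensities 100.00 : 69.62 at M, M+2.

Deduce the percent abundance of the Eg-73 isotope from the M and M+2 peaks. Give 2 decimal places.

Let p = fractional abundance of Eg-73. I(M+2)/I(M) = [C(1,1)·p^0·(1−p)] / p^1 = 1·(1−p)/p = 69.62/100.00 = 0.6962
(1−p)/p = 0.6962/1 = 0.6962  ⇒  p = 1/(1 + 0.6962) = 0.5896
Eg-73: 58.96%, Eg-75: 41.04%.

58.96%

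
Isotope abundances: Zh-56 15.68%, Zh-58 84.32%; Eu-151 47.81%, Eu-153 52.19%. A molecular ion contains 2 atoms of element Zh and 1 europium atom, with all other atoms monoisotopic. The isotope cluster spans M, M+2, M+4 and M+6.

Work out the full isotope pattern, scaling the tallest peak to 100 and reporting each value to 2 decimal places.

Element Zh pattern (n=2): 0.02458624 : 0.26442752 : 0.71098624
Europium pattern (n=1): 0.4781 : 0.5219
Convolve the two distributions (both contribute in 2-u steps):
  M: 0.02458624×0.4781 = 0.011755
  M+2: 0.02458624×0.5219 + 0.26442752×0.4781 = 0.139254
  M+4: 0.26442752×0.5219 + 0.71098624×0.4781 = 0.477927
  M+6: 0.71098624×0.5219 = 0.371064
Scale to base peak (0.477927) = 100: 2.46 : 29.14 : 100.00 : 77.64

2.46 : 29.14 : 100.00 : 77.64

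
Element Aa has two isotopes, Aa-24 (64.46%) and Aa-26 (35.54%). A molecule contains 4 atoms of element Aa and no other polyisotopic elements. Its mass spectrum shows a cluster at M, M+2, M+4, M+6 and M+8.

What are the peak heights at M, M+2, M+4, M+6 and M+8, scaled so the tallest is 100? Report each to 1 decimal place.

45.3 : 100.0 : 82.7 : 30.4 : 4.2

Each Aa atom is independently Aa-24 (p = 0.6446) or Aa-26 (q = 0.3554); the cluster is the binomial expansion (p + q)^4.
P(M) = 0.6446^4 = 0.172648
P(M+2) = 4 × 0.6446^3 × 0.3554^1 = 0.380757
P(M+4) = 6 × 0.6446^2 × 0.3554^2 = 0.314896
P(M+6) = 4 × 0.6446^1 × 0.3554^3 = 0.115745
P(M+8) = 0.3554^4 = 0.015954
The M+2 peak is largest (0.380757); scaling to 100 gives 45.3 : 100.0 : 82.7 : 30.4 : 4.2.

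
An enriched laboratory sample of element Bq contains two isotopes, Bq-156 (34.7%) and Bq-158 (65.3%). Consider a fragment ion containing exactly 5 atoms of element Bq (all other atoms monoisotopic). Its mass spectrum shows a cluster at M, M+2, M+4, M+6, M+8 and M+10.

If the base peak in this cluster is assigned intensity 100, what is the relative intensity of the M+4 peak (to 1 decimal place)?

53.1

Term probabilities: M 0.0050, M+2 0.0473, M+4 0.1782, M+6 0.3353, M+8 0.3155, M+10 0.1187. Base peak = M+6.
P(M+6) = C(5,3) × 0.347^2 × 0.653^3 = 10 × 0.120409 × 0.27844508 = 0.335273 (base)
P(M+4) = C(5,2) × 0.347^3 × 0.653^2 = 10 × 0.04178192 × 0.426409 = 0.178162
Relative intensity = 0.178162 / 0.335273 × 100 = 53.1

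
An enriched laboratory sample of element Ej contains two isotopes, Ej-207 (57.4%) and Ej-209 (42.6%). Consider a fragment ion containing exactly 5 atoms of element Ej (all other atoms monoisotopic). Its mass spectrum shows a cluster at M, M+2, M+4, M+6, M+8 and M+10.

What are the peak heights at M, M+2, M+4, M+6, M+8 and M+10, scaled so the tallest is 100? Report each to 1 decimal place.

The 5 Ej atoms are independent, so intensities follow the terms of (0.574 + 0.426)^5.
P(M) = 0.574^5 = 0.062310
P(M+2) = 5 × 0.574^4 × 0.426^1 = 0.231221
P(M+4) = 10 × 0.574^3 × 0.426^2 = 0.343206
P(M+6) = 10 × 0.574^2 × 0.426^3 = 0.254714
P(M+8) = 5 × 0.574^1 × 0.426^4 = 0.094519
P(M+10) = 0.426^5 = 0.014030
The M+4 peak is largest (0.343206); scaling to 100 gives 18.2 : 67.4 : 100.0 : 74.2 : 27.5 : 4.1.

18.2 : 67.4 : 100.0 : 74.2 : 27.5 : 4.1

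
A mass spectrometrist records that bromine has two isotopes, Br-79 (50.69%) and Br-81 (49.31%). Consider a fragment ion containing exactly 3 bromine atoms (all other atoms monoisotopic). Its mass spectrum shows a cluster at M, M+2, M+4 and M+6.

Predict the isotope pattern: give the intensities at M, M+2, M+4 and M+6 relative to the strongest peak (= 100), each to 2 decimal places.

34.27 : 100.00 : 97.28 : 31.54

Expanding (0.5069 + 0.4931)^3:
P(M) = 0.5069^3 = 0.130247
P(M+2) = 3 × 0.5069^2 × 0.4931^1 = 0.380103
P(M+4) = 3 × 0.5069^1 × 0.4931^2 = 0.369755
P(M+6) = 0.4931^3 = 0.119896
The M+2 peak is largest (0.380103); scaling to 100 gives 34.27 : 100.00 : 97.28 : 31.54.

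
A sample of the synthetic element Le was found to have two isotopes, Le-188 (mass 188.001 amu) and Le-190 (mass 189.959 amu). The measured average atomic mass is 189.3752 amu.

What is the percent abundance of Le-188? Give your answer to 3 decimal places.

29.816%

With x = fraction of Le-188 (so Le-190 is 1 − x):
188.001·x + 189.959·(1 − x) = 189.3752
(188.001 − 189.959)·x = 189.3752 − 189.959
x = -0.5838 / -1.958 = 0.29816 → 29.816% Le-188, 70.184% Le-190.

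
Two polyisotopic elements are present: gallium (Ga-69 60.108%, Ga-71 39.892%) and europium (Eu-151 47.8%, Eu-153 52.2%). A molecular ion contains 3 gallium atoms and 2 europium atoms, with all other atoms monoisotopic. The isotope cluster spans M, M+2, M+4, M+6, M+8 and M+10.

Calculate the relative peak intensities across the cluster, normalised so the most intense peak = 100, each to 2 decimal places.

Gallium pattern (n=3): 0.2171685 : 0.432386 : 0.2869625 : 0.063483
Europium pattern (n=2): 0.228484 : 0.499032 : 0.272484
Convolve the two distributions (both contribute in 2-u steps):
  M: 0.2171685×0.228484 = 0.049620
  M+2: 0.2171685×0.499032 + 0.432386×0.228484 = 0.207167
  M+4: 0.2171685×0.272484 + 0.432386×0.499032 + 0.2869625×0.228484 = 0.340516
  M+6: 0.432386×0.272484 + 0.2869625×0.499032 + 0.063483×0.228484 = 0.275527
  M+8: 0.2869625×0.272484 + 0.063483×0.499032 = 0.109873
  M+10: 0.063483×0.272484 = 0.017298
Scale to base peak (0.340516) = 100: 14.57 : 60.84 : 100.00 : 80.91 : 32.27 : 5.08

14.57 : 60.84 : 100.00 : 80.91 : 32.27 : 5.08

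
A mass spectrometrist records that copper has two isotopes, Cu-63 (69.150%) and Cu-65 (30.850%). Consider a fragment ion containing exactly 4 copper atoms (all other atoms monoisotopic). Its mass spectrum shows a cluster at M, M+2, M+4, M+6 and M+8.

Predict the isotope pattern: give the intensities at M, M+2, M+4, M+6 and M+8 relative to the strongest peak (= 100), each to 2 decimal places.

56.04 : 100.00 : 66.92 : 19.90 : 2.22

The 4 Cu atoms are independent, so intensities follow the terms of (0.69150 + 0.30850)^4.
P(M) = 0.69150^4 = 0.228649
P(M+2) = 4 × 0.69150^3 × 0.30850^1 = 0.408030
P(M+4) = 6 × 0.69150^2 × 0.30850^2 = 0.273052
P(M+6) = 4 × 0.69150^1 × 0.30850^3 = 0.081212
P(M+8) = 0.30850^4 = 0.009058
The M+2 peak is largest (0.408030); scaling to 100 gives 56.04 : 100.00 : 66.92 : 19.90 : 2.22.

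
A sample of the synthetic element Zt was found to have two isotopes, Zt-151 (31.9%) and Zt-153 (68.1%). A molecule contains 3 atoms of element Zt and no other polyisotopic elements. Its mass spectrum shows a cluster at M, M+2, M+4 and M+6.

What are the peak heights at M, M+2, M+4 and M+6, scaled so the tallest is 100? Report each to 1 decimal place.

Expanding (0.319 + 0.681)^3:
P(M) = 0.319^3 = 0.032462
P(M+2) = 3 × 0.319^2 × 0.681^1 = 0.207898
P(M+4) = 3 × 0.319^1 × 0.681^2 = 0.443819
P(M+6) = 0.681^3 = 0.315821
The M+4 peak is largest (0.443819); scaling to 100 gives 7.3 : 46.8 : 100.0 : 71.2.

7.3 : 46.8 : 100.0 : 71.2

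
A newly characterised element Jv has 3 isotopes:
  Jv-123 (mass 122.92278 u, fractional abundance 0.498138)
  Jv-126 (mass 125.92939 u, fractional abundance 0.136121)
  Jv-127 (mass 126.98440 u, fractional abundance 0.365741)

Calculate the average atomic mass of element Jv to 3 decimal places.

124.818 u

Ar = Σ fᵢ·mᵢ = 0.498138 × 122.92278 + 0.136121 × 125.92939 + 0.365741 × 126.98440
= 61.232508 + 17.141634 + 46.443401 = 124.817543 u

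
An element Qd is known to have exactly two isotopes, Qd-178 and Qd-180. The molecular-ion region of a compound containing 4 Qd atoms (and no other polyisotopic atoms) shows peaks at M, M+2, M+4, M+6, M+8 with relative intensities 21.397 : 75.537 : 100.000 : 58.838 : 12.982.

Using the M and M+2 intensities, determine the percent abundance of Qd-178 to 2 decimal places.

Let p = fractional abundance of Qd-178. I(M+2)/I(M) = [C(4,1)·p^3·(1−p)] / p^4 = 4·(1−p)/p = 75.537/21.397 = 3.5303
(1−p)/p = 3.5303/4 = 0.8826  ⇒  p = 1/(1 + 0.8826) = 0.5312
Qd-178: 53.12%, Qd-180: 46.88%.

53.12%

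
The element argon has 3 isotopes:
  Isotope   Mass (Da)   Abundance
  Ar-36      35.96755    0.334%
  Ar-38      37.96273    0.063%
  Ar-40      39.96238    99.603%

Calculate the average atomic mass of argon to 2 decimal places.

39.95 Da

Average mass = Σ (abundance × isotope mass) = 0.00334 × 35.96755 + 0.00063 × 37.96273 + 0.99603 × 39.96238
= 0.120132 + 0.023917 + 39.803729 = 39.947778 Da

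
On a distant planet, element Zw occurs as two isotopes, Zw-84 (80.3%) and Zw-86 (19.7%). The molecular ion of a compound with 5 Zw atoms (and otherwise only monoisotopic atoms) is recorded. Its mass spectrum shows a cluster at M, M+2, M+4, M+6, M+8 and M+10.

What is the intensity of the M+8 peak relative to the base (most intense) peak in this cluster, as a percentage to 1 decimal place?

Term probabilities: M 0.3339, M+2 0.4095, M+4 0.2009, M+6 0.0493, M+8 0.0060, M+10 0.0003. Base peak = M+2.
P(M+2) = C(5,1) × 0.803^4 × 0.197^1 = 5 × 0.41577865 × 0.1970 = 0.409542 (base)
P(M+8) = C(5,4) × 0.803^1 × 0.197^4 = 5 × 0.8030 × 0.00150614 = 0.006047
Relative intensity = 0.006047 / 0.409542 × 100 = 1.5

1.5%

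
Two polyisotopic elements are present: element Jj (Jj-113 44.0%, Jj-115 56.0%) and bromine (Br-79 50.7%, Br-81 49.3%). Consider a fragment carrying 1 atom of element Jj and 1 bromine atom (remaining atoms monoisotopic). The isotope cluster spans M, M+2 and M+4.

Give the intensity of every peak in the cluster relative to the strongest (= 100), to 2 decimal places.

44.54 : 100.00 : 55.12

Element Jj pattern (n=1): 0.4400 : 0.5600
Bromine pattern (n=1): 0.5070 : 0.4930
Convolve the two distributions (both contribute in 2-u steps):
  M: 0.4400×0.5070 = 0.223080
  M+2: 0.4400×0.4930 + 0.5600×0.5070 = 0.500840
  M+4: 0.5600×0.4930 = 0.276080
Scale to base peak (0.500840) = 100: 44.54 : 100.00 : 55.12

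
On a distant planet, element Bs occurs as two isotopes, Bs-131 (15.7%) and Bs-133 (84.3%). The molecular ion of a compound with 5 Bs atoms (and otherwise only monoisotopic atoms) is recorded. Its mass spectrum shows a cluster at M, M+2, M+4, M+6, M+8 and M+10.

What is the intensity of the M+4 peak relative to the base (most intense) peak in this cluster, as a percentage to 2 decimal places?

Binomial terms of (0.157 + 0.843)^5: M 0.0001, M+2 0.0026, M+4 0.0275, M+6 0.1477, M+8 0.3964, M+10 0.4257 → M+10 is the base peak.
P(M+10) = C(5,5) × 0.157^0 × 0.843^5 = 1 × 1.0000 × 0.42573355 = 0.425734 (base)
P(M+4) = C(5,2) × 0.157^3 × 0.843^2 = 10 × 0.00386989 × 0.710649 = 0.027501
Relative intensity = 0.027501 / 0.425734 × 100 = 6.46

6.46%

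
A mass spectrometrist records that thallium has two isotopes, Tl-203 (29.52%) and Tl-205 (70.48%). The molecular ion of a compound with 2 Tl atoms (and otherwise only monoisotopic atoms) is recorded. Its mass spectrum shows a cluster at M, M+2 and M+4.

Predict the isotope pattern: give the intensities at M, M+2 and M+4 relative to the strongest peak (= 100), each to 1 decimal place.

Expanding (0.2952 + 0.7048)^2:
P(M) = 0.2952^2 = 0.087143
P(M+2) = 2 × 0.2952^1 × 0.7048^1 = 0.416114
P(M+4) = 0.7048^2 = 0.496743
The M+4 peak is largest (0.496743); scaling to 100 gives 17.5 : 83.8 : 100.0.

17.5 : 83.8 : 100.0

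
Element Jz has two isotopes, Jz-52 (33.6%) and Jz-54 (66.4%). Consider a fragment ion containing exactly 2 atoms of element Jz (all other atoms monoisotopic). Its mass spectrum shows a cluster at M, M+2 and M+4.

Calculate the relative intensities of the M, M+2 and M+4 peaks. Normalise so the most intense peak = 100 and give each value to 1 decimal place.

Expanding (0.336 + 0.664)^2:
P(M) = 0.336^2 = 0.112896
P(M+2) = 2 × 0.336^1 × 0.664^1 = 0.446208
P(M+4) = 0.664^2 = 0.440896
The M+2 peak is largest (0.446208); scaling to 100 gives 25.3 : 100.0 : 98.8.

25.3 : 100.0 : 98.8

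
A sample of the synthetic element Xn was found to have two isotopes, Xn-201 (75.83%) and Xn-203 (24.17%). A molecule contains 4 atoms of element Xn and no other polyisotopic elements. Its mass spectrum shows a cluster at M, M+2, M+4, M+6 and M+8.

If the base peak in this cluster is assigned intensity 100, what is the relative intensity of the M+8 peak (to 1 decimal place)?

0.8

(0.7583 + 0.2417)^4 gives M 0.3306, M+2 0.4216, M+4 0.2016, M+6 0.0428, M+8 0.0034; the largest is M+2.
P(M+2) = C(4,1) × 0.7583^3 × 0.2417^1 = 4 × 0.43603682 × 0.2417 = 0.421560 (base)
P(M+8) = C(4,4) × 0.7583^0 × 0.2417^4 = 1 × 1.0000 × 0.00341277 = 0.003413
Relative intensity = 0.003413 / 0.421560 × 100 = 0.8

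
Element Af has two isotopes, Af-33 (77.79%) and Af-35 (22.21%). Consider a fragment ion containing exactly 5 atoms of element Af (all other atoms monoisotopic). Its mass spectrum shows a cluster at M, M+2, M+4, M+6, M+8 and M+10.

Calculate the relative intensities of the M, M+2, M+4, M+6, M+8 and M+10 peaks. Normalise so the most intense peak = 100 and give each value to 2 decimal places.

70.05 : 100.00 : 57.10 : 16.30 : 2.33 : 0.13

The 5 Af atoms are independent, so intensities follow the terms of (0.7779 + 0.2221)^5.
P(M) = 0.7779^5 = 0.284852
P(M+2) = 5 × 0.7779^4 × 0.2221^1 = 0.406643
P(M+4) = 10 × 0.7779^3 × 0.2221^2 = 0.232203
P(M+6) = 10 × 0.7779^2 × 0.2221^3 = 0.066297
P(M+8) = 5 × 0.7779^1 × 0.2221^4 = 0.009464
P(M+10) = 0.2221^5 = 0.000540
The M+2 peak is largest (0.406643); scaling to 100 gives 70.05 : 100.00 : 57.10 : 16.30 : 2.33 : 0.13.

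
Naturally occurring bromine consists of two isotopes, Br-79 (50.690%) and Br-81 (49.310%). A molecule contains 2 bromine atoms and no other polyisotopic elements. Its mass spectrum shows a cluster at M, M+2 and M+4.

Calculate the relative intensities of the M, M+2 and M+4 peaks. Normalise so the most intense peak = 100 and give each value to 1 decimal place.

51.4 : 100.0 : 48.6

Each Br atom is independently Br-79 (p = 0.50690) or Br-81 (q = 0.49310); the cluster is the binomial expansion (p + q)^2.
P(M) = 0.50690^2 = 0.256948
P(M+2) = 2 × 0.50690^1 × 0.49310^1 = 0.499905
P(M+4) = 0.49310^2 = 0.243148
The M+2 peak is largest (0.499905); scaling to 100 gives 51.4 : 100.0 : 48.6.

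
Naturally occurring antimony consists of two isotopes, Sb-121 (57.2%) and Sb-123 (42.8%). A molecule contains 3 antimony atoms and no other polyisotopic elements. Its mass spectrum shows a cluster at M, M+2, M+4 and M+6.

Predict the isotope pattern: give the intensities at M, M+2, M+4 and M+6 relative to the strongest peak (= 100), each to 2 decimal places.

44.55 : 100.00 : 74.83 : 18.66

The 3 Sb atoms are independent, so intensities follow the terms of (0.572 + 0.428)^3.
P(M) = 0.572^3 = 0.187149
P(M+2) = 3 × 0.572^2 × 0.428^1 = 0.420104
P(M+4) = 3 × 0.572^1 × 0.428^2 = 0.314344
P(M+6) = 0.428^3 = 0.078403
The M+2 peak is largest (0.420104); scaling to 100 gives 44.55 : 100.00 : 74.83 : 18.66.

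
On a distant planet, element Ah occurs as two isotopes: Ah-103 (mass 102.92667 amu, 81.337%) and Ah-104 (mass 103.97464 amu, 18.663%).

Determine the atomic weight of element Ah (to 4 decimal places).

103.1223 amu

Average mass = Σ (abundance × isotope mass) = 0.81337 × 102.92667 + 0.18663 × 103.97464
= 83.717466 + 19.404787 = 103.122253 amu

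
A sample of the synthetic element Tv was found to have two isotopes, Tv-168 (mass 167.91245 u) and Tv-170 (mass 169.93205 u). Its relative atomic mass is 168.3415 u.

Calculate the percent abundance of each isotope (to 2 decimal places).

Tv-168: 78.76%, Tv-170: 21.24%

With x = fraction of Tv-168 (so Tv-170 is 1 − x):
167.91245·x + 169.93205·(1 − x) = 168.3415
(167.91245 − 169.93205)·x = 168.3415 − 169.93205
x = -1.59055 / -2.01960 = 0.78756 → 78.76% Tv-168, 21.24% Tv-170.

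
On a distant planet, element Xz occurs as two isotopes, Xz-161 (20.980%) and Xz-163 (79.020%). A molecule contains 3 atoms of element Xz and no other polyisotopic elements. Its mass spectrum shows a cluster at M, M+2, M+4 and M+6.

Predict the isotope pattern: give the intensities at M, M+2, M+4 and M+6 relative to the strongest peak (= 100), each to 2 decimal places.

1.87 : 21.15 : 79.65 : 100.00

The 3 Xz atoms are independent, so intensities follow the terms of (0.20980 + 0.79020)^3.
P(M) = 0.20980^3 = 0.009235
P(M+2) = 3 × 0.20980^2 × 0.79020^1 = 0.104344
P(M+4) = 3 × 0.20980^1 × 0.79020^2 = 0.393007
P(M+6) = 0.79020^3 = 0.493414
The M+6 peak is largest (0.493414); scaling to 100 gives 1.87 : 21.15 : 79.65 : 100.00.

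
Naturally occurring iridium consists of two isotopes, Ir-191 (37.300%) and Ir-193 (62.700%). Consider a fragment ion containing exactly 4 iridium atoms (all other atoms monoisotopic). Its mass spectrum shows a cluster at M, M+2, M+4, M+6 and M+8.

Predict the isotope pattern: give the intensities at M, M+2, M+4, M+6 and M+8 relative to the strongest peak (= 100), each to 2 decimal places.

The 4 Ir atoms are independent, so intensities follow the terms of (0.37300 + 0.62700)^4.
P(M) = 0.37300^4 = 0.019357
P(M+2) = 4 × 0.37300^3 × 0.62700^1 = 0.130153
P(M+4) = 6 × 0.37300^2 × 0.62700^2 = 0.328174
P(M+6) = 4 × 0.37300^1 × 0.62700^3 = 0.367766
P(M+8) = 0.62700^4 = 0.154550
The M+6 peak is largest (0.367766); scaling to 100 gives 5.26 : 35.39 : 89.23 : 100.00 : 42.02.

5.26 : 35.39 : 89.23 : 100.00 : 42.02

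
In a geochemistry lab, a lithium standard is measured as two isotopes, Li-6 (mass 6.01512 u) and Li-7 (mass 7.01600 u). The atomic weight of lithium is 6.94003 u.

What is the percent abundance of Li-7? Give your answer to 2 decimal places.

Writing the weighted mean with unknown fraction x of Li-6:
6.01512·x + 7.01600·(1 − x) = 6.94003
(6.01512 − 7.01600)·x = 6.94003 − 7.01600
x = -0.07597 / -1.00088 = 0.07590 → 7.59% Li-6, 92.41% Li-7.

92.41%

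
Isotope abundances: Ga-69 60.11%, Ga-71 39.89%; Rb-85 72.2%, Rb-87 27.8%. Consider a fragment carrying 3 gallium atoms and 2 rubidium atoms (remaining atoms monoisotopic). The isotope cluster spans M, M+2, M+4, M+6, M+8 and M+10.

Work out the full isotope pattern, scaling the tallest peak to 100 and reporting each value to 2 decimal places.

33.31 : 91.95 : 100.00 : 53.45 : 14.02 : 1.44

Gallium pattern (n=3): 0.21719018 : 0.43239309 : 0.28694328 : 0.06347345
Rubidium pattern (n=2): 0.521284 : 0.401432 : 0.077284
Convolve the two distributions (both contribute in 2-u steps):
  M: 0.21719018×0.521284 = 0.113218
  M+2: 0.21719018×0.401432 + 0.43239309×0.521284 = 0.312587
  M+4: 0.21719018×0.077284 + 0.43239309×0.401432 + 0.28694328×0.521284 = 0.339941
  M+6: 0.43239309×0.077284 + 0.28694328×0.401432 + 0.06347345×0.521284 = 0.181693
  M+8: 0.28694328×0.077284 + 0.06347345×0.401432 = 0.047656
  M+10: 0.06347345×0.077284 = 0.004905
Scale to base peak (0.339941) = 100: 33.31 : 91.95 : 100.00 : 53.45 : 14.02 : 1.44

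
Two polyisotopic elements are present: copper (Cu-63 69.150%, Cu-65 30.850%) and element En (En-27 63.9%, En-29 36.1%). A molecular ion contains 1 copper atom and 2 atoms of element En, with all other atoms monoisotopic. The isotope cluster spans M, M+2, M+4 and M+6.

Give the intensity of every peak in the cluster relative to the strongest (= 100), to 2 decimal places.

Copper pattern (n=1): 0.6915 : 0.3085
Element En pattern (n=2): 0.408321 : 0.461358 : 0.130321
Convolve the two distributions (both contribute in 2-u steps):
  M: 0.6915×0.408321 = 0.282354
  M+2: 0.6915×0.461358 + 0.3085×0.408321 = 0.444996
  M+4: 0.6915×0.130321 + 0.3085×0.461358 = 0.232446
  M+6: 0.3085×0.130321 = 0.040204
Scale to base peak (0.444996) = 100: 63.45 : 100.00 : 52.24 : 9.03

63.45 : 100.00 : 52.24 : 9.03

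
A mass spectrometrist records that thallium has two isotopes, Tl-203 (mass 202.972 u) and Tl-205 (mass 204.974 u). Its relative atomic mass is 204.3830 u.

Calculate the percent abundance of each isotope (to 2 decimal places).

With x = fraction of Tl-203 (so Tl-205 is 1 − x):
202.972·x + 204.974·(1 − x) = 204.3830
(202.972 − 204.974)·x = 204.3830 − 204.974
x = -0.5910 / -2.002 = 0.29520 → 29.52% Tl-203, 70.48% Tl-205.

Tl-203: 29.52%, Tl-205: 70.48%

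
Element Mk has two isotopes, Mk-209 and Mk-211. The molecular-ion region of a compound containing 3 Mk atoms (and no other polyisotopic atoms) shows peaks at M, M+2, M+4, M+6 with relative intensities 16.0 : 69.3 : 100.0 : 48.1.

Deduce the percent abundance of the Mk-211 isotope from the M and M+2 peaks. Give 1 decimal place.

59.1%

Let p = fractional abundance of Mk-209. I(M+2)/I(M) = [C(3,1)·p^2·(1−p)] / p^3 = 3·(1−p)/p = 69.3/16.0 = 4.3312
(1−p)/p = 4.3312/3 = 1.4437  ⇒  p = 1/(1 + 1.4437) = 0.4092
Mk-209: 40.9%, Mk-211: 59.1%.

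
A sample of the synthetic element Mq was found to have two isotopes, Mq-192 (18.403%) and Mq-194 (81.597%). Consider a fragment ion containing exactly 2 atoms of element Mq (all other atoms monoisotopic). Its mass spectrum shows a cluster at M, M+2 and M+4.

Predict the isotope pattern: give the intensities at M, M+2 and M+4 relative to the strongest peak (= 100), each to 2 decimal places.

The 2 Mq atoms are independent, so intensities follow the terms of (0.18403 + 0.81597)^2.
P(M) = 0.18403^2 = 0.033867
P(M+2) = 2 × 0.18403^1 × 0.81597^1 = 0.300326
P(M+4) = 0.81597^2 = 0.665807
The M+4 peak is largest (0.665807); scaling to 100 gives 5.09 : 45.11 : 100.00.

5.09 : 45.11 : 100.00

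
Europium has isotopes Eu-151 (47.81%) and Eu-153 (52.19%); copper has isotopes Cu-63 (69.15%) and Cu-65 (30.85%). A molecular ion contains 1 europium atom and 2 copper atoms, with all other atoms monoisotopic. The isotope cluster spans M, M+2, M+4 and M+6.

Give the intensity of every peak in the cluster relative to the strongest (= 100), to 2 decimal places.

Europium pattern (n=1): 0.4781 : 0.5219
Copper pattern (n=2): 0.47817225 : 0.4266555 : 0.09517225
Convolve the two distributions (both contribute in 2-u steps):
  M: 0.4781×0.47817225 = 0.228614
  M+2: 0.4781×0.4266555 + 0.5219×0.47817225 = 0.453542
  M+4: 0.4781×0.09517225 + 0.5219×0.4266555 = 0.268173
  M+6: 0.5219×0.09517225 = 0.049670
Scale to base peak (0.453542) = 100: 50.41 : 100.00 : 59.13 : 10.95

50.41 : 100.00 : 59.13 : 10.95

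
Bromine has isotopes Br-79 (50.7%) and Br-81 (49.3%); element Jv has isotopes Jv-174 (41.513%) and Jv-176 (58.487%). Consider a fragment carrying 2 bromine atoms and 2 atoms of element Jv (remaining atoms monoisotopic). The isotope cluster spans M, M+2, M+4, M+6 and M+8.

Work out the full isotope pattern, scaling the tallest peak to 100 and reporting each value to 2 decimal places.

Bromine pattern (n=2): 0.257049 : 0.499902 : 0.243049
Element Jv pattern (n=2): 0.17233292 : 0.48559417 : 0.34207292
Convolve the two distributions (both contribute in 2-u steps):
  M: 0.257049×0.17233292 = 0.044298
  M+2: 0.257049×0.48559417 + 0.499902×0.17233292 = 0.210971
  M+4: 0.257049×0.34207292 + 0.499902×0.48559417 + 0.243049×0.17233292 = 0.372564
  M+6: 0.499902×0.34207292 + 0.243049×0.48559417 = 0.289026
  M+8: 0.243049×0.34207292 = 0.083140
Scale to base peak (0.372564) = 100: 11.89 : 56.63 : 100.00 : 77.58 : 22.32

11.89 : 56.63 : 100.00 : 77.58 : 22.32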